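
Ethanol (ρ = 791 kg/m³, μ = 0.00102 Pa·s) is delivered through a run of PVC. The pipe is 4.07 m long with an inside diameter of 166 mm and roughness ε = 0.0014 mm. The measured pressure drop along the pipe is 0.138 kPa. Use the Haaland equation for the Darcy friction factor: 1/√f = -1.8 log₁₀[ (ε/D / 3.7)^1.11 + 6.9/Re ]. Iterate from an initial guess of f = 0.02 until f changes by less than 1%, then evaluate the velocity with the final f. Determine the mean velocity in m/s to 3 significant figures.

V ≈ 0.907 m/s

Rearranging Darcy-Weisbach: V = √(2·ΔP·D/(f·L·ρ)). With ε/D = 1.4e-06/0.166 = 8.43e-06, iterate starting from f = 0.02:
  f = 0.02 → V = √(2·138·0.166/(0.02·4.07·791)) = 0.8435 m/s; Re = ρVD/μ = 1.086e+05; f → 0.01755
  f = 0.01755 → V = 0.9004 m/s; Re = 1.159e+05; f → 0.01732
  f = 0.01732 → V = 0.9064 m/s; Re = 1.167e+05; f → 0.0173
Converged (Δf/f < 1%). With the final f = 0.0173: V = √(2·138·0.166/(0.0173·4.07·791)) = 0.9071 m/s.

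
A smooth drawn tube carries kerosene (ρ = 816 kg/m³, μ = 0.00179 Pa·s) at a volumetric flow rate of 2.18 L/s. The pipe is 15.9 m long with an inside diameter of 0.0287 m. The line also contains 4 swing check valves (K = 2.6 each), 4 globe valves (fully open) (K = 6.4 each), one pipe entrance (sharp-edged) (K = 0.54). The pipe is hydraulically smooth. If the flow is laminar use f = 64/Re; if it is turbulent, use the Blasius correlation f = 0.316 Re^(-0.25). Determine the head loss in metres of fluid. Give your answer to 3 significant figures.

Q = 2.18 L/s = 2.18/1000 = 0.00218 m³/s.
Cross-sectional area A = πD²/4 = π(0.0287)²/4 = 0.0006469 m²; mean velocity V = Q/A = 0.00218/0.0006469 = 3.37 m/s.
Reynolds number Re = ρVD/μ = 816 · 3.37 · 0.0287 / 0.00179 = 4.409e+04.
Re > 4000 → turbulent. Smooth-pipe (Blasius): f = 0.316 Re^(-0.25) = 0.316/(4.409e+04)^0.25 = 0.02181.
Total minor-loss coefficient ΣK = 4·2.6 + 4·6.4 + 1·0.54 = 36.5.
ΔP = [f·L/D + ΣK]·(ρV²/2) = [0.02181·15.9/0.0287 + 36.5]·(816·3.37²/2) = [12.08 + 36.5]·4633 = 2.253e+05 Pa.
Head loss h_f = ΔP/(ρg) = 2.253e+05/(816·9.81) = 28.1 m.

h_f ≈ 28.1 m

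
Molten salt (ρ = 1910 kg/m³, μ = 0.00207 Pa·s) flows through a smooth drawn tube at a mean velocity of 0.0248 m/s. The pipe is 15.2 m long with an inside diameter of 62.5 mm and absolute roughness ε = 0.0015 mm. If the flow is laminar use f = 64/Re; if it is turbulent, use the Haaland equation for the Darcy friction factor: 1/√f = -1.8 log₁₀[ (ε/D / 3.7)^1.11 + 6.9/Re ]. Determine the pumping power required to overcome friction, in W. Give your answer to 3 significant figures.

Reynolds number Re = ρVD/μ = 1910 · 0.0248 · 0.0625 / 0.00207 = 1430.
Re < 2300 → laminar flow, so f = 64/Re = 64/1430 = 0.04475 (the turbulent correlation is not needed).
Darcy-Weisbach: ΔP = f(L/D)(ρV²/2) = 0.04475·(15.2/0.0625)·(1910·0.0248²/2) = 0.04475·243.2·0.5874 = 6.392 Pa.
Q = V·A = 0.0248·0.003068 = 7.609e-05 m³/s.
Pumping power P = QΔP = 7.609e-05·6.392 = 4.864×10^-4 W = 4.86×10^-4 W.

P ≈ 4.86×10^-4 W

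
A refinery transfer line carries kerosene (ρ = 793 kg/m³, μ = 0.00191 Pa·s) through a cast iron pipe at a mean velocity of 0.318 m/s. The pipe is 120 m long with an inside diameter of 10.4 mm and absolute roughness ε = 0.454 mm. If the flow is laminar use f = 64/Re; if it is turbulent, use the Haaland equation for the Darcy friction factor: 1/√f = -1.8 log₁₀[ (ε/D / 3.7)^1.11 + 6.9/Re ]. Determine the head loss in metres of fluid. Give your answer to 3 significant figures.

Reynolds number Re = ρVD/μ = 793 · 0.318 · 0.0104 / 0.00191 = 1373.
Re < 2300 → laminar flow, so f = 64/Re = 64/1373 = 0.04661 (the turbulent correlation is not needed).
Darcy-Weisbach: ΔP = f(L/D)(ρV²/2) = 0.04661·(120/0.0104)·(793·0.318²/2) = 0.04661·1.154e+04·40.1 = 2.156e+04 Pa.
Head loss h_f = ΔP/(ρg) = 2.156e+04/(793·9.81) = 2.77 m.

h_f ≈ 2.77 m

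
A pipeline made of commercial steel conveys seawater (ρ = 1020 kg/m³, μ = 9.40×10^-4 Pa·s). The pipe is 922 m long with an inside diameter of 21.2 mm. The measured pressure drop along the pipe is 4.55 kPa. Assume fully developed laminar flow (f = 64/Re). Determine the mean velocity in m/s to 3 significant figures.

For laminar flow, f = 64/Re with Re = ρVD/μ, so Darcy-Weisbach reduces to ΔP = 32μLV/D². Solving for V: V = ΔP·D²/(32μL) = 4550·(0.0212)²/(32·0.00094·922) = 0.07374 m/s.
Check: Re = ρVD/μ = 1020·0.07374·0.0212/0.00094 = 1696 < 2300, so the laminar assumption holds.

V ≈ 0.0737 m/s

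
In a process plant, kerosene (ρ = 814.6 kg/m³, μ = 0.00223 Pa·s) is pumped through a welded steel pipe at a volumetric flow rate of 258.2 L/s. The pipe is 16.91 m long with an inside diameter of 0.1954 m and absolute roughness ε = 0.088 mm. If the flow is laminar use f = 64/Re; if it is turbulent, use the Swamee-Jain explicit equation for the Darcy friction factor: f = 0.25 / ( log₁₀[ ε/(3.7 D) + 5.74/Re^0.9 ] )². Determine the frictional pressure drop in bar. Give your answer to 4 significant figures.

Q = 258.2 L/s = 258.2/1000 = 0.2582 m³/s.
Cross-sectional area A = πD²/4 = π(0.1954)²/4 = 0.02999 m²; mean velocity V = Q/A = 0.2582/0.02999 = 8.61 m/s.
Reynolds number Re = ρVD/μ = 814.6 · 8.61 · 0.1954 / 0.00223 = 6.146e+05.
Re > 4000 → turbulent. Relative roughness ε/D = 8.8e-05/0.1954 = 0.00045. Swamee-Jain: f = 0.25/(log₁₀[0.00045/3.7 + 5.74/6.146e+05^0.9])² = 0.25/(log₁₀[0.000122 + 3.54e-05])² = 0.25/(-3.804)² = 0.01728.
Darcy-Weisbach: ΔP = f(L/D)(ρV²/2) = 0.01728·(16.91/0.1954)·(814.6·8.61²/2) = 0.01728·86.54·3.02e+04 = 4.515e+04 Pa.
ΔP = 4.515e+04 Pa = 0.4515 bar.

ΔP ≈ 0.4515 bar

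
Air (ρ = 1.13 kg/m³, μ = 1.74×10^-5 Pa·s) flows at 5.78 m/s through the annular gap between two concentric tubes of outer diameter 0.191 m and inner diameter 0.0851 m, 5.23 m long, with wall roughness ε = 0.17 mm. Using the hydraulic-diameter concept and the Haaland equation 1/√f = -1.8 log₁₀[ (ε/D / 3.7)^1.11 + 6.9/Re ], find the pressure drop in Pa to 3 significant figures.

Hydraulic diameter D_h = 4A/P = D_o - D_i = 0.191 - 0.0851 = 0.1059 m.
Re = ρVD_h/μ = 1.13·5.78·0.1059/1.74e-05 = 3.975e+04.
ε/D_h = 0.00017/0.1059 = 0.00161; Haaland gives 1/√f = -1.8 log₁₀[0.000185+0.000174] = 6.201, so f = 0.026.
ΔP = f(L/D_h)(ρV²/2) = 0.026·5.23/0.1059·18.88 = 24.24 Pa.

ΔP ≈ 24.2 Pa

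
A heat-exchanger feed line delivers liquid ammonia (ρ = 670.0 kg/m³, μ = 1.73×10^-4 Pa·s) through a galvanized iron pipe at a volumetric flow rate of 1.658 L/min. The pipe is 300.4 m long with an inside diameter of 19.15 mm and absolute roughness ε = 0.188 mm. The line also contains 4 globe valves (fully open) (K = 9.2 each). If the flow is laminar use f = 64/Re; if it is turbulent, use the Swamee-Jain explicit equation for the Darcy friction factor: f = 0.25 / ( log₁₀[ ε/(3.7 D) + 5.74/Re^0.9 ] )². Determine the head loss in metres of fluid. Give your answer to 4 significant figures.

h_f ≈ 0.3544 m

Q = 1.658 L/min = 1.658/60000 = 2.763e-05 m³/s.
Cross-sectional area A = πD²/4 = π(0.01915)²/4 = 0.000288 m²; mean velocity V = Q/A = 2.763e-05/0.000288 = 0.09594 m/s.
Reynolds number Re = ρVD/μ = 670 · 0.09594 · 0.01915 / 0.000173 = 7115.
Re > 4000 → turbulent. Relative roughness ε/D = 0.000188/0.01915 = 0.00982. Swamee-Jain: f = 0.25/(log₁₀[0.00982/3.7 + 5.74/7115^0.9])² = 0.25/(log₁₀[0.00265 + 0.00196])² = 0.25/(-2.336)² = 0.04581.
Total minor-loss coefficient ΣK = 4·9.2 = 36.8.
ΔP = [f·L/D + ΣK]·(ρV²/2) = [0.04581·300.4/0.01915 + 36.8]·(670·0.09594²/2) = [718.6 + 36.8]·3.084 = 2329 Pa.
Head loss h_f = ΔP/(ρg) = 2329/(670·9.81) = 0.3544 m.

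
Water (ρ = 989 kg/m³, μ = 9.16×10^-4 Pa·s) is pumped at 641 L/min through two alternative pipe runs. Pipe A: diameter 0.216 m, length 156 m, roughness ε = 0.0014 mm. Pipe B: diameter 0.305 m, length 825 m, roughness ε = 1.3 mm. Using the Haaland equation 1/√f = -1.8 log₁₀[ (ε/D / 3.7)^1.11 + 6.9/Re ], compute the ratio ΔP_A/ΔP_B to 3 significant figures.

ΔP_A/ΔP_B ≈ 0.665

Pipe A: V = Q/A = 0.01068/0.03664 = 0.2915 m/s; Re = 6.799e+04; ε/D = 6.48e-06; Haaland → f = 0.01937; ΔP_A = f(L/D)(ρV²/2) = 588 Pa.
Pipe B: V = Q/A = 0.01068/0.07306 = 0.1462 m/s; Re = 4.815e+04; ε/D = 0.00426; Haaland → f = 0.03089; ΔP_B = f(L/D)(ρV²/2) = 883.5 Pa.
ΔP_A/ΔP_B = 588/883.5 = 0.665.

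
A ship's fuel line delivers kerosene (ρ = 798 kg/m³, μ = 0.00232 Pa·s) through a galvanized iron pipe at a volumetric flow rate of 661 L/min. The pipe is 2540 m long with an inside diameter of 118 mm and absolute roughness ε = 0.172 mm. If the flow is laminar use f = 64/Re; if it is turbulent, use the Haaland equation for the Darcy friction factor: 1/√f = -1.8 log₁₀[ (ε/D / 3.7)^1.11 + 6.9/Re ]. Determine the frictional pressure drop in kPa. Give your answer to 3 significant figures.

Q = 661 L/min = 661/60000 = 0.01102 m³/s.
Cross-sectional area A = πD²/4 = π(0.118)²/4 = 0.01094 m²; mean velocity V = Q/A = 0.01102/0.01094 = 1.007 m/s.
Reynolds number Re = ρVD/μ = 798 · 1.007 · 0.118 / 0.00232 = 4.089e+04.
Re > 4000 → turbulent. Relative roughness ε/D = 0.000172/0.118 = 0.00146. Haaland: 1/√f = -1.8 log₁₀[(0.00146/3.7)^1.11 + 6.9/4.089e+04] = -1.8 log₁₀[0.000166 + 0.000169] = 6.255, so f = 0.02556.
Darcy-Weisbach: ΔP = f(L/D)(ρV²/2) = 0.02556·(2540/0.118)·(798·1.007²/2) = 0.02556·2.153e+04·404.9 = 2.228e+05 Pa.
ΔP = 2.228e+05 Pa = 223 kPa.

ΔP ≈ 223 kPa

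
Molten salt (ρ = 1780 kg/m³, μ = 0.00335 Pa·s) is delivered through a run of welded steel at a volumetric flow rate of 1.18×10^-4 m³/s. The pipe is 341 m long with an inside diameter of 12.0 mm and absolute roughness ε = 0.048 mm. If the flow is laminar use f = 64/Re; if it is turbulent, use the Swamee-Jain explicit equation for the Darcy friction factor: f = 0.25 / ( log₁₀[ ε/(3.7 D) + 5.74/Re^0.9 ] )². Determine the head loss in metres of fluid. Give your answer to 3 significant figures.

h_f ≈ 63.1 m

Cross-sectional area A = πD²/4 = π(0.012)²/4 = 0.0001131 m²; mean velocity V = Q/A = 0.000118/0.0001131 = 1.043 m/s.
Reynolds number Re = ρVD/μ = 1780 · 1.043 · 0.012 / 0.00335 = 6653.
Re > 4000 → turbulent. Relative roughness ε/D = 4.8e-05/0.012 = 0.004. Swamee-Jain: f = 0.25/(log₁₀[0.004/3.7 + 5.74/6653^0.9])² = 0.25/(log₁₀[0.00108 + 0.00208])² = 0.25/(-2.5)² = 0.04.
Darcy-Weisbach: ΔP = f(L/D)(ρV²/2) = 0.04·(341/0.012)·(1780·1.043²/2) = 0.04·2.842e+04·968.8 = 1.101e+06 Pa.
Head loss h_f = ΔP/(ρg) = 1.101e+06/(1780·9.81) = 63.1 m.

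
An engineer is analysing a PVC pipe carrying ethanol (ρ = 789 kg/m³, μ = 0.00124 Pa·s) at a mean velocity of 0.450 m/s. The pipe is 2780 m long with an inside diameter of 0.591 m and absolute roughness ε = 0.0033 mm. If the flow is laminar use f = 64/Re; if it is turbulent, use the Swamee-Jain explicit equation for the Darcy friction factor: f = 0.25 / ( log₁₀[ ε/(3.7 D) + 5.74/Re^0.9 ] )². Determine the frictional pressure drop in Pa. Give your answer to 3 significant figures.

Reynolds number Re = ρVD/μ = 789 · 0.45 · 0.591 / 0.00124 = 1.692e+05.
Re > 4000 → turbulent. Relative roughness ε/D = 3.3e-06/0.591 = 5.58e-06. Swamee-Jain: f = 0.25/(log₁₀[5.58e-06/3.7 + 5.74/1.692e+05^0.9])² = 0.25/(log₁₀[1.51e-06 + 0.000113])² = 0.25/(-3.941)² = 0.0161.
Darcy-Weisbach: ΔP = f(L/D)(ρV²/2) = 0.0161·(2780/0.591)·(789·0.45²/2) = 0.0161·4704·79.89 = 6049 Pa.

ΔP ≈ 6050 Pa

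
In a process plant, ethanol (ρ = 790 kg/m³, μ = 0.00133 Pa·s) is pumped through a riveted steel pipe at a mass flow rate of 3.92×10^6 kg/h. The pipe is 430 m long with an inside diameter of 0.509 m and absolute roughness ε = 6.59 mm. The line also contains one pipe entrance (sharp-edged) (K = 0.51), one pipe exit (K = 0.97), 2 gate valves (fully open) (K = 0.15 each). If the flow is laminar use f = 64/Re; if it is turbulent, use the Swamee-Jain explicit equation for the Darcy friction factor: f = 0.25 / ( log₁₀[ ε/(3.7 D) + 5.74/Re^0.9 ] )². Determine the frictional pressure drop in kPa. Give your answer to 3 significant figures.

ΔP ≈ 668 kPa

ṁ = 3.92×10^6 kg/h = 3.92×10^6/3600 = 1089 kg/s.
A = πD²/4 = π(0.509)²/4 = 0.2035 m²; mean velocity V = ṁ/(ρA) = 1089/(790 · 0.2035) = 6.774 m/s.
Reynolds number Re = ρVD/μ = 790 · 6.774 · 0.509 / 0.00133 = 2.048e+06.
Re > 4000 → turbulent. Relative roughness ε/D = 0.00659/0.509 = 0.0129. Swamee-Jain: f = 0.25/(log₁₀[0.0129/3.7 + 5.74/2.048e+06^0.9])² = 0.25/(log₁₀[0.0035 + 1.2e-05])² = 0.25/(-2.455)² = 0.0415.
Total minor-loss coefficient ΣK = 1·0.51 + 1·0.97 + 2·0.15 = 1.78.
ΔP = [f·L/D + ΣK]·(ρV²/2) = [0.0415·430/0.509 + 1.78]·(790·6.774²/2) = [35.05 + 1.78]·1.812e+04 = 6.676e+05 Pa.
ΔP = 6.676e+05 Pa = 668 kPa.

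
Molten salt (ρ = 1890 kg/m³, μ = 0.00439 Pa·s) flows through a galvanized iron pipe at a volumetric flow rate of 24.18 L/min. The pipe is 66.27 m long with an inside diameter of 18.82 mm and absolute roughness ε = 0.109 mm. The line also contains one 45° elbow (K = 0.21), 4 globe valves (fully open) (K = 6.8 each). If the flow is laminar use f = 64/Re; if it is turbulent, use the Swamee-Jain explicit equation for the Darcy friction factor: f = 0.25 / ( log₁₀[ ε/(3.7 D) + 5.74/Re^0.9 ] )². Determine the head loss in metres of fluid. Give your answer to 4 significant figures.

Q = 24.18 L/min = 24.18/60000 = 0.000403 m³/s.
Cross-sectional area A = πD²/4 = π(0.01882)²/4 = 0.0002782 m²; mean velocity V = Q/A = 0.000403/0.0002782 = 1.449 m/s.
Reynolds number Re = ρVD/μ = 1890 · 1.449 · 0.01882 / 0.00439 = 1.174e+04.
Re > 4000 → turbulent. Relative roughness ε/D = 0.000109/0.01882 = 0.00579. Swamee-Jain: f = 0.25/(log₁₀[0.00579/3.7 + 5.74/1.174e+04^0.9])² = 0.25/(log₁₀[0.00157 + 0.00125])² = 0.25/(-2.551)² = 0.03842.
Total minor-loss coefficient ΣK = 1·0.21 + 4·6.8 = 27.4.
ΔP = [f·L/D + ΣK]·(ρV²/2) = [0.03842·66.27/0.01882 + 27.4]·(1890·1.449²/2) = [135.3 + 27.4]·1983 = 3.227e+05 Pa.
Head loss h_f = ΔP/(ρg) = 3.227e+05/(1890·9.81) = 17.40 m.

h_f ≈ 17.40 m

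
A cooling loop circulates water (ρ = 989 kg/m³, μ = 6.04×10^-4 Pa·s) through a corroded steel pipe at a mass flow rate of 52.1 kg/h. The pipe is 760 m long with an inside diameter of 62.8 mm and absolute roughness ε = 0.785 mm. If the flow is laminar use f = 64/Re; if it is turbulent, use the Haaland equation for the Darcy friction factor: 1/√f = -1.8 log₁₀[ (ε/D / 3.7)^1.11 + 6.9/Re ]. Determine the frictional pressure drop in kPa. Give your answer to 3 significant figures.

ΔP ≈ 0.0176 kPa

ṁ = 52.1 kg/h = 52.1/3600 = 0.01447 kg/s.
A = πD²/4 = π(0.0628)²/4 = 0.003097 m²; mean velocity V = ṁ/(ρA) = 0.01447/(989 · 0.003097) = 0.004724 m/s.
Reynolds number Re = ρVD/μ = 989 · 0.004724 · 0.0628 / 0.000604 = 485.8.
Re < 2300 → laminar flow, so f = 64/Re = 64/485.8 = 0.1317 (the turbulent correlation is not needed).
Darcy-Weisbach: ΔP = f(L/D)(ρV²/2) = 0.1317·(760/0.0628)·(989·0.004724²/2) = 0.1317·1.21e+04·0.01104 = 17.6 Pa.
ΔP = 17.6 Pa = 0.0176 kPa.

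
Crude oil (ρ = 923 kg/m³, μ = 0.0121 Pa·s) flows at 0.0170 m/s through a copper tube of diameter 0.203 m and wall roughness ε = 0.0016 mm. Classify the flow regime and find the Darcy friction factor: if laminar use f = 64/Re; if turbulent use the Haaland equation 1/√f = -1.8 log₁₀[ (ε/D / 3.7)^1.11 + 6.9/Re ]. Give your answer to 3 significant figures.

Re = ρVD/μ = 923·0.017·0.203/0.0121 = 263.2.
Re < 2300 → laminar, so f = 64/Re = 0.2431 (roughness is irrelevant in laminar flow).

f ≈ 0.243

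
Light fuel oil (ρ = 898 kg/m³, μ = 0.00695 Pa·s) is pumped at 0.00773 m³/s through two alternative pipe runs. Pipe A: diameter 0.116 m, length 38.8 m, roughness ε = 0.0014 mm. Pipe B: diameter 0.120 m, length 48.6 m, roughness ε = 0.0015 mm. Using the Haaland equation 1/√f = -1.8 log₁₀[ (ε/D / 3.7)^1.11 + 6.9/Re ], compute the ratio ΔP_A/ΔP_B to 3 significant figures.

ΔP_A/ΔP_B ≈ 0.937

Pipe A: V = Q/A = 0.00773/0.01057 = 0.7314 m/s; Re = 1.096e+04; ε/D = 1.21e-05; Haaland → f = 0.03013; ΔP_A = f(L/D)(ρV²/2) = 2421 Pa.
Pipe B: V = Q/A = 0.00773/0.01131 = 0.6835 m/s; Re = 1.06e+04; ε/D = 1.25e-05; Haaland → f = 0.03041; ΔP_B = f(L/D)(ρV²/2) = 2583 Pa.
ΔP_A/ΔP_B = 2421/2583 = 0.937.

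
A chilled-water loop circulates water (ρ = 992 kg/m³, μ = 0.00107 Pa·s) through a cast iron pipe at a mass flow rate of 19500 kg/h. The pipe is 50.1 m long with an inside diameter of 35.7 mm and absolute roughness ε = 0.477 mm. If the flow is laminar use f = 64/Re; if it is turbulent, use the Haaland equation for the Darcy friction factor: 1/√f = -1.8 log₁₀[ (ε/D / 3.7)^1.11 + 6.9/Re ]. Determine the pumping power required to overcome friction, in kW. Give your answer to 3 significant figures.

ṁ = 19500 kg/h = 19500/3600 = 5.417 kg/s.
A = πD²/4 = π(0.0357)²/4 = 0.001001 m²; mean velocity V = ṁ/(ρA) = 5.417/(992 · 0.001001) = 5.455 m/s.
Reynolds number Re = ρVD/μ = 992 · 5.455 · 0.0357 / 0.00107 = 1.805e+05.
Re > 4000 → turbulent. Relative roughness ε/D = 0.000477/0.0357 = 0.0134. Haaland: 1/√f = -1.8 log₁₀[(0.0134/3.7)^1.11 + 6.9/1.805e+05] = -1.8 log₁₀[0.00195 + 3.82e-05] = 4.865, so f = 0.04226.
Darcy-Weisbach: ΔP = f(L/D)(ρV²/2) = 0.04226·(50.1/0.0357)·(992·5.455²/2) = 0.04226·1403·1.476e+04 = 8.753e+05 Pa.
Q = ṁ/ρ = 5.417/992 = 0.00546 m³/s.
Pumping power P = QΔP = 0.00546·8.753e+05 = 4779 W = 4.78 kW.

P ≈ 4.78 kW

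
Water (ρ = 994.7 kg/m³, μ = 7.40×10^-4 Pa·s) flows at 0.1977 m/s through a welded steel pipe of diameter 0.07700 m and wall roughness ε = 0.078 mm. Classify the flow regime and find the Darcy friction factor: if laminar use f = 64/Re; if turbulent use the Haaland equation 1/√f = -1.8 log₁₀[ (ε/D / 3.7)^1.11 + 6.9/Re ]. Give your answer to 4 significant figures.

f ≈ 0.02753

Re = ρVD/μ = 994.7·0.1977·0.077/0.00074 = 2.046e+04.
Re > 4000 → turbulent. ε/D = 7.8e-05/0.077 = 0.00101; Haaland: 1/√f = -1.8 log₁₀[0.000111 + 0.000337] = 6.027, so f = 0.02753.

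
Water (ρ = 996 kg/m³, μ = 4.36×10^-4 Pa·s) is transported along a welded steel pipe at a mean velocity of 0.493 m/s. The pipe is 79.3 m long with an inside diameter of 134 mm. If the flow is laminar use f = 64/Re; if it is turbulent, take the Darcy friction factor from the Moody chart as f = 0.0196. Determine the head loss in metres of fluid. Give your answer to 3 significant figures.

Reynolds number Re = ρVD/μ = 996 · 0.493 · 0.134 / 0.000436 = 1.509e+05.
Re > 4000 → turbulent; use the Moody-chart value f = 0.0196.
Darcy-Weisbach: ΔP = f(L/D)(ρV²/2) = 0.0196·(79.3/0.134)·(996·0.493²/2) = 0.0196·591.8·121 = 1404 Pa.
Head loss h_f = ΔP/(ρg) = 1404/(996·9.81) = 0.144 m.

h_f ≈ 0.144 m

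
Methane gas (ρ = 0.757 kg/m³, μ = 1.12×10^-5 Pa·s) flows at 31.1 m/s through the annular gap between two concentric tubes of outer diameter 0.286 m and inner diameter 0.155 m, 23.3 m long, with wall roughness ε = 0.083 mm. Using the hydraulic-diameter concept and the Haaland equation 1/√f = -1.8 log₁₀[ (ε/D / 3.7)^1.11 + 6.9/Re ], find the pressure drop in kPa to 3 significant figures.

Hydraulic diameter D_h = 4A/P = D_o - D_i = 0.286 - 0.155 = 0.131 m.
Re = ρVD_h/μ = 0.757·31.1·0.131/1.12e-05 = 2.754e+05.
ε/D_h = 8.3e-05/0.131 = 0.000634; Haaland gives 1/√f = -1.8 log₁₀[6.6e-05+2.51e-05] = 7.274, so f = 0.0189.
ΔP = f(L/D_h)(ρV²/2) = 0.0189·23.3/0.131·366.1 = 1231 Pa.
ΔP = 1.23 kPa.

ΔP ≈ 1.23 kPa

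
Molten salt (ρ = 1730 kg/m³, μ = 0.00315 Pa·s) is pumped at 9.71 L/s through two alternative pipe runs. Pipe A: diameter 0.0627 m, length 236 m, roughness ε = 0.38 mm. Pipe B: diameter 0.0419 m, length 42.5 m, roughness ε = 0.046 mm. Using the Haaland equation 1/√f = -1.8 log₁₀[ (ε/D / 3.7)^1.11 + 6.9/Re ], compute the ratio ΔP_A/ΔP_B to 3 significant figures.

Pipe A: V = Q/A = 0.00971/0.003088 = 3.145 m/s; Re = 1.083e+05; ε/D = 0.00606; Haaland → f = 0.03298; ΔP_A = f(L/D)(ρV²/2) = 1.062e+06 Pa.
Pipe B: V = Q/A = 0.00971/0.001379 = 7.042 m/s; Re = 1.621e+05; ε/D = 0.0011; Haaland → f = 0.02154; ΔP_B = f(L/D)(ρV²/2) = 9.373e+05 Pa.
ΔP_A/ΔP_B = 1.062e+06/9.373e+05 = 1.13.

ΔP_A/ΔP_B ≈ 1.13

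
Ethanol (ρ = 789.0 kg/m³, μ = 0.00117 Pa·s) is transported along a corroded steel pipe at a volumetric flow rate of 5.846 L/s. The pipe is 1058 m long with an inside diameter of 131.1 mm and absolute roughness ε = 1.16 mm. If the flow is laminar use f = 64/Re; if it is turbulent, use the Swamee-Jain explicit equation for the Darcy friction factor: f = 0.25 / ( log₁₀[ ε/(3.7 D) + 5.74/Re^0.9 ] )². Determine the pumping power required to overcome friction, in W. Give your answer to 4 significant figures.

Q = 5.846 L/s = 5.846/1000 = 0.005846 m³/s.
Cross-sectional area A = πD²/4 = π(0.1311)²/4 = 0.0135 m²; mean velocity V = Q/A = 0.005846/0.0135 = 0.4331 m/s.
Reynolds number Re = ρVD/μ = 789 · 0.4331 · 0.1311 / 0.00117 = 3.829e+04.
Re > 4000 → turbulent. Relative roughness ε/D = 0.00116/0.1311 = 0.00885. Swamee-Jain: f = 0.25/(log₁₀[0.00885/3.7 + 5.74/3.829e+04^0.9])² = 0.25/(log₁₀[0.00239 + 0.000431])² = 0.25/(-2.549)² = 0.03846.
Darcy-Weisbach: ΔP = f(L/D)(ρV²/2) = 0.03846·(1058/0.1311)·(789·0.4331²/2) = 0.03846·8070·73.99 = 2.297e+04 Pa.
Pumping power P = QΔP = 0.005846·2.297e+04 = 134.27 W = 134.3 W.

P ≈ 134.3 W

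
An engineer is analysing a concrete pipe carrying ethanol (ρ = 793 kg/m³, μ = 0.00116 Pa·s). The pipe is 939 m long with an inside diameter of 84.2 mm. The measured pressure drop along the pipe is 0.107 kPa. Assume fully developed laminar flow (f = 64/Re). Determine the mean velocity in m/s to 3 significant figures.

For laminar flow, f = 64/Re with Re = ρVD/μ, so Darcy-Weisbach reduces to ΔP = 32μLV/D². Solving for V: V = ΔP·D²/(32μL) = 107·(0.0842)²/(32·0.00116·939) = 0.02176 m/s.
Check: Re = ρVD/μ = 793·0.02176·0.0842/0.00116 = 1253 < 2300, so the laminar assumption holds.

V ≈ 0.0218 m/s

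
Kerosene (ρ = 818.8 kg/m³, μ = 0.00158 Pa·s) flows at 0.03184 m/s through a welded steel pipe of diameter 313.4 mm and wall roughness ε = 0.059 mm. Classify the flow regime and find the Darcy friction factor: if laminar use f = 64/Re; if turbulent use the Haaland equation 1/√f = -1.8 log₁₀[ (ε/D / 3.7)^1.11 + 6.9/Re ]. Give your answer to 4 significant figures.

f ≈ 0.03749

Re = ρVD/μ = 818.8·0.03184·0.3134/0.00158 = 5171.
Re > 4000 → turbulent. ε/D = 5.9e-05/0.3134 = 0.000188; Haaland: 1/√f = -1.8 log₁₀[1.72e-05 + 0.00133] = 5.165, so f = 0.03749.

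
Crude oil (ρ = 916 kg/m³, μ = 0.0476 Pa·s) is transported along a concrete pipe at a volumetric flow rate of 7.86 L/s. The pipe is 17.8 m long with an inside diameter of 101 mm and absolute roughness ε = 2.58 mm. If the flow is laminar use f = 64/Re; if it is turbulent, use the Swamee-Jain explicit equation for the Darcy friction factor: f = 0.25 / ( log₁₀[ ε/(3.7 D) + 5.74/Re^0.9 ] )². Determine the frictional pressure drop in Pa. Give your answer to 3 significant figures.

Q = 7.86 L/s = 7.86/1000 = 0.00786 m³/s.
Cross-sectional area A = πD²/4 = π(0.101)²/4 = 0.008012 m²; mean velocity V = Q/A = 0.00786/0.008012 = 0.981 m/s.
Reynolds number Re = ρVD/μ = 916 · 0.981 · 0.101 / 0.0476 = 1907.
Re < 2300 → laminar flow, so f = 64/Re = 64/1907 = 0.03356 (the turbulent correlation is not needed).
Darcy-Weisbach: ΔP = f(L/D)(ρV²/2) = 0.03356·(17.8/0.101)·(916·0.981²/2) = 0.03356·176.2·440.8 = 2607 Pa.

ΔP ≈ 2610 Pa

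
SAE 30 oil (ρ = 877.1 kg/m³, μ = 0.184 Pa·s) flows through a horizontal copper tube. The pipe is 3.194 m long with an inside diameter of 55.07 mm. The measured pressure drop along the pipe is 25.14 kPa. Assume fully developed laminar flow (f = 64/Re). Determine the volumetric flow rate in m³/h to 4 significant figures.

For laminar flow, f = 64/Re with Re = ρVD/μ, so Darcy-Weisbach reduces to ΔP = 32μLV/D². Solving for V: V = ΔP·D²/(32μL) = 2.514e+04·(0.05507)²/(32·0.184·3.194) = 4.054 m/s.
Check: Re = ρVD/μ = 877.1·4.054·0.05507/0.184 = 1064 < 2300, so the laminar assumption holds.
Q = V·A = 4.054·(π/4·0.05507²) = 0.009656 m³/s = 34.76 m³/h.

Q ≈ 34.76 m³/h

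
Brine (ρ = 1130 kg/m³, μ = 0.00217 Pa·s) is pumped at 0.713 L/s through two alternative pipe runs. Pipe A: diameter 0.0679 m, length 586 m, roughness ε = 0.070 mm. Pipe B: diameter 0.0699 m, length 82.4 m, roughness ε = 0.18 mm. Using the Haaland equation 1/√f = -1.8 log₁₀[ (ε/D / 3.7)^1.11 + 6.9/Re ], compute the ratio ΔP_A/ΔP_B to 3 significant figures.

Pipe A: V = Q/A = 0.000713/0.003621 = 0.1969 m/s; Re = 6962; ε/D = 0.00103; Haaland → f = 0.0353; ΔP_A = f(L/D)(ρV²/2) = 6674 Pa.
Pipe B: V = Q/A = 0.000713/0.003837 = 0.1858 m/s; Re = 6763; ε/D = 0.00258; Haaland → f = 0.03734; ΔP_B = f(L/D)(ρV²/2) = 858.5 Pa.
ΔP_A/ΔP_B = 6674/858.5 = 7.77.

ΔP_A/ΔP_B ≈ 7.77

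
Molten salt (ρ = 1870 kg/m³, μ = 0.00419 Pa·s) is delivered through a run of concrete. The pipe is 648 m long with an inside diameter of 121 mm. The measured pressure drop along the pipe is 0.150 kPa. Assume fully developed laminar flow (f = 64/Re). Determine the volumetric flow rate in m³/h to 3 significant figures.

Q ≈ 1.05 m³/h

For laminar flow, f = 64/Re with Re = ρVD/μ, so Darcy-Weisbach reduces to ΔP = 32μLV/D². Solving for V: V = ΔP·D²/(32μL) = 150·(0.121)²/(32·0.00419·648) = 0.02528 m/s.
Check: Re = ρVD/μ = 1870·0.02528·0.121/0.00419 = 1365 < 2300, so the laminar assumption holds.
Q = V·A = 0.02528·(π/4·0.121²) = 0.0002907 m³/s = 1.05 m³/h.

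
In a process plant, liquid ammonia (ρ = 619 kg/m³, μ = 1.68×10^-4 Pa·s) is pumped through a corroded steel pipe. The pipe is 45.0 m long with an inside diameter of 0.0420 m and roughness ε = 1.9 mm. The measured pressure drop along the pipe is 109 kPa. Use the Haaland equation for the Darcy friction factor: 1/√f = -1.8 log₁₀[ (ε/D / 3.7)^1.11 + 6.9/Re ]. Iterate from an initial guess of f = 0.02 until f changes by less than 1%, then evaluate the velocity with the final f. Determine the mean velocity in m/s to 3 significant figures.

Rearranging Darcy-Weisbach: V = √(2·ΔP·D/(f·L·ρ)). With ε/D = 0.0019/0.042 = 0.0452, iterate starting from f = 0.02:
  f = 0.02 → V = √(2·1.09e+05·0.042/(0.02·45·619)) = 4.054 m/s; Re = ρVD/μ = 6.274e+05; f → 0.06851
  f = 0.06851 → V = 2.19 m/s; Re = 3.39e+05; f → 0.06855
Converged (Δf/f < 1%). With the final f = 0.06855: V = √(2·1.09e+05·0.042/(0.06855·45·619)) = 2.19 m/s.

V ≈ 2.19 m/s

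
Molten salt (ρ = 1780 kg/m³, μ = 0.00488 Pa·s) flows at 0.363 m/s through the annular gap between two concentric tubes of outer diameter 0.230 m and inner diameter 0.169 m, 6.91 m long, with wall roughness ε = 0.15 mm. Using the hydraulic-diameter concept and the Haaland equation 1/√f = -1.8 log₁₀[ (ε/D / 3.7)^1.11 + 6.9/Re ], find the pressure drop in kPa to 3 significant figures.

Hydraulic diameter D_h = 4A/P = D_o - D_i = 0.23 - 0.169 = 0.061 m.
Re = ρVD_h/μ = 1780·0.363·0.061/0.00488 = 8077.
ε/D_h = 0.00015/0.061 = 0.00246; Haaland gives 1/√f = -1.8 log₁₀[0.000297+0.000854] = 5.29, so f = 0.03574.
ΔP = f(L/D_h)(ρV²/2) = 0.03574·6.91/0.061·117.3 = 474.8 Pa.
ΔP = 0.475 kPa.

ΔP ≈ 0.475 kPa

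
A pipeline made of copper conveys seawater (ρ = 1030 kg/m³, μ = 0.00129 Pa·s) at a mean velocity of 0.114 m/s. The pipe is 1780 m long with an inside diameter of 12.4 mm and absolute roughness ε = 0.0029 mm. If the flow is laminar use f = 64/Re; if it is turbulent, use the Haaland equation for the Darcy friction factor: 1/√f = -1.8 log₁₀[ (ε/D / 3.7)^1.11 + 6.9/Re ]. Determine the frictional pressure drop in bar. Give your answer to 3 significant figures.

ΔP ≈ 0.545 bar

Reynolds number Re = ρVD/μ = 1030 · 0.114 · 0.0124 / 0.00129 = 1129.
Re < 2300 → laminar flow, so f = 64/Re = 64/1129 = 0.0567 (the turbulent correlation is not needed).
Darcy-Weisbach: ΔP = f(L/D)(ρV²/2) = 0.0567·(1780/0.0124)·(1030·0.114²/2) = 0.0567·1.435e+05·6.693 = 5.448e+04 Pa.
ΔP = 5.448e+04 Pa = 0.545 bar.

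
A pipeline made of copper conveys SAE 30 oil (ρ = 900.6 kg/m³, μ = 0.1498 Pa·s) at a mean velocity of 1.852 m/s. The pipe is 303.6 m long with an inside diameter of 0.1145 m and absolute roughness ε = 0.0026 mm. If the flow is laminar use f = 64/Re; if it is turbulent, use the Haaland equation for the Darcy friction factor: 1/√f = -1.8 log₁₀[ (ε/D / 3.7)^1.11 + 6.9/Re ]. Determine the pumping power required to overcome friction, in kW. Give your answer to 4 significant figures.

P ≈ 3.920 kW

Reynolds number Re = ρVD/μ = 900.6 · 1.852 · 0.1145 / 0.15 = 1275.
Re < 2300 → laminar flow, so f = 64/Re = 64/1275 = 0.0502 (the turbulent correlation is not needed).
Darcy-Weisbach: ΔP = f(L/D)(ρV²/2) = 0.0502·(303.6/0.1145)·(900.6·1.852²/2) = 0.0502·2652·1544 = 2.056e+05 Pa.
Q = V·A = 1.852·0.0103 = 0.01907 m³/s.
Pumping power P = QΔP = 0.01907·2.056e+05 = 3920.4 W = 3.920 kW.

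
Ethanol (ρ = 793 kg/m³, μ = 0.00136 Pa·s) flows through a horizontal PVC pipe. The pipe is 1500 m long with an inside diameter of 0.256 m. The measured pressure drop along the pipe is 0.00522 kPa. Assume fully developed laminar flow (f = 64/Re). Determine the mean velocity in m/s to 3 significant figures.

For laminar flow, f = 64/Re with Re = ρVD/μ, so Darcy-Weisbach reduces to ΔP = 32μLV/D². Solving for V: V = ΔP·D²/(32μL) = 5.22·(0.256)²/(32·0.00136·1500) = 0.00524 m/s.
Check: Re = ρVD/μ = 793·0.00524·0.256/0.00136 = 782.2 < 2300, so the laminar assumption holds.

V ≈ 0.00524 m/s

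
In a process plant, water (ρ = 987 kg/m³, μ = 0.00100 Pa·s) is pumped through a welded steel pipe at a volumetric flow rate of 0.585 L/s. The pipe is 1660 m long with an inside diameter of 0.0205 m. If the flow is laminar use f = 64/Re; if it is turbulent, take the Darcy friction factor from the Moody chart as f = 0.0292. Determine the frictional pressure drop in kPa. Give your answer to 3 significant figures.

ΔP ≈ 3670 kPa

Q = 0.585 L/s = 0.585/1000 = 0.000585 m³/s.
Cross-sectional area A = πD²/4 = π(0.0205)²/4 = 0.0003301 m²; mean velocity V = Q/A = 0.000585/0.0003301 = 1.772 m/s.
Reynolds number Re = ρVD/μ = 987 · 1.772 · 0.0205 / 0.001 = 3.586e+04.
Re > 4000 → turbulent; use the Moody-chart value f = 0.0292.
Darcy-Weisbach: ΔP = f(L/D)(ρV²/2) = 0.0292·(1660/0.0205)·(987·1.772²/2) = 0.0292·8.098e+04·1550 = 3.666e+06 Pa.
ΔP = 3.666e+06 Pa = 3670 kPa.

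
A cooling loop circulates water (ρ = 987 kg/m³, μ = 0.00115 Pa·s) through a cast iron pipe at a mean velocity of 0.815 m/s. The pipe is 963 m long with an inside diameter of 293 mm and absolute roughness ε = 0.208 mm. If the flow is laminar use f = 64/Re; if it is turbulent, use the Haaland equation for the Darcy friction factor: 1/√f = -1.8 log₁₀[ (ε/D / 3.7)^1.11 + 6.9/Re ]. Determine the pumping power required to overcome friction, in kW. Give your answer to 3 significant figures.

Reynolds number Re = ρVD/μ = 987 · 0.815 · 0.293 / 0.00115 = 2.049e+05.
Re > 4000 → turbulent. Relative roughness ε/D = 0.000208/0.293 = 0.00071. Haaland: 1/√f = -1.8 log₁₀[(0.00071/3.7)^1.11 + 6.9/2.049e+05] = -1.8 log₁₀[7.48e-05 + 3.37e-05] = 7.136, so f = 0.01964.
Darcy-Weisbach: ΔP = f(L/D)(ρV²/2) = 0.01964·(963/0.293)·(987·0.815²/2) = 0.01964·3287·327.8 = 2.116e+04 Pa.
Q = V·A = 0.815·0.06743 = 0.05495 m³/s.
Pumping power P = QΔP = 0.05495·2.116e+04 = 1163 W = 1.16 kW.

P ≈ 1.16 kW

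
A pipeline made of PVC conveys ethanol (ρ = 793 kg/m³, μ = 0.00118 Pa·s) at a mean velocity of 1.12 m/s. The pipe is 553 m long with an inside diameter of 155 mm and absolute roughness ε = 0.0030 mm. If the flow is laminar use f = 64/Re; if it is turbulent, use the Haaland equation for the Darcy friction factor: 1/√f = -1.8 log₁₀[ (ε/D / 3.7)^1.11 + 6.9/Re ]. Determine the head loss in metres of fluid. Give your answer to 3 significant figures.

h_f ≈ 3.96 m

Reynolds number Re = ρVD/μ = 793 · 1.12 · 0.155 / 0.00118 = 1.167e+05.
Re > 4000 → turbulent. Relative roughness ε/D = 3e-06/0.155 = 1.94e-05. Haaland: 1/√f = -1.8 log₁₀[(1.94e-05/3.7)^1.11 + 6.9/1.167e+05] = -1.8 log₁₀[1.37e-06 + 5.91e-05] = 7.593, so f = 0.01735.
Darcy-Weisbach: ΔP = f(L/D)(ρV²/2) = 0.01735·(553/0.155)·(793·1.12²/2) = 0.01735·3568·497.4 = 3.078e+04 Pa.
Head loss h_f = ΔP/(ρg) = 3.078e+04/(793·9.81) = 3.96 m.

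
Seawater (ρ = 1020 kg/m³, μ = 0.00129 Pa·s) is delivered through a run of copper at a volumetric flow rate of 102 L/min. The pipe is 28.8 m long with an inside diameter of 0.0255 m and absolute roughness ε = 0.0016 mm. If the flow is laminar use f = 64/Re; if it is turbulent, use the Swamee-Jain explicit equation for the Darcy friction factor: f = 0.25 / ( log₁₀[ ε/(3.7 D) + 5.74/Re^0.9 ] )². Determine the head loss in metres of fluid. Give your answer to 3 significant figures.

h_f ≈ 12.6 m

Q = 102 L/min = 102/60000 = 0.0017 m³/s.
Cross-sectional area A = πD²/4 = π(0.0255)²/4 = 0.0005107 m²; mean velocity V = Q/A = 0.0017/0.0005107 = 3.329 m/s.
Reynolds number Re = ρVD/μ = 1020 · 3.329 · 0.0255 / 0.00129 = 6.712e+04.
Re > 4000 → turbulent. Relative roughness ε/D = 1.6e-06/0.0255 = 6.27e-05. Swamee-Jain: f = 0.25/(log₁₀[6.27e-05/3.7 + 5.74/6.712e+04^0.9])² = 0.25/(log₁₀[1.7e-05 + 0.00026])² = 0.25/(-3.558)² = 0.01975.
Darcy-Weisbach: ΔP = f(L/D)(ρV²/2) = 0.01975·(28.8/0.0255)·(1020·3.329²/2) = 0.01975·1129·5651 = 1.261e+05 Pa.
Head loss h_f = ΔP/(ρg) = 1.261e+05/(1020·9.81) = 12.6 m.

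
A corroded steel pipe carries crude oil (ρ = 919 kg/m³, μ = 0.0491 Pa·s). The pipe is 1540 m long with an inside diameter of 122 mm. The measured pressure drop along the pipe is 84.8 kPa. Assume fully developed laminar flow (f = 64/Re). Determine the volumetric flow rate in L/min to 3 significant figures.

Q ≈ 366 L/min

For laminar flow, f = 64/Re with Re = ρVD/μ, so Darcy-Weisbach reduces to ΔP = 32μLV/D². Solving for V: V = ΔP·D²/(32μL) = 8.48e+04·(0.122)²/(32·0.0491·1540) = 0.5216 m/s.
Check: Re = ρVD/μ = 919·0.5216·0.122/0.0491 = 1191 < 2300, so the laminar assumption holds.
Q = V·A = 0.5216·(π/4·0.122²) = 0.006098 m³/s = 366 L/min.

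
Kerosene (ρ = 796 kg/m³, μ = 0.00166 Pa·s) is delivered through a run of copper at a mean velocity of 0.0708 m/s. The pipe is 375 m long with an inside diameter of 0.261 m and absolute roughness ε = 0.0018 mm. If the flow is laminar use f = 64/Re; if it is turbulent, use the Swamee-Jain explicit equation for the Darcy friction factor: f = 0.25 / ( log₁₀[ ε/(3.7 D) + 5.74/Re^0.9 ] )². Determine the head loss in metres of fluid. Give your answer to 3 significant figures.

Reynolds number Re = ρVD/μ = 796 · 0.0708 · 0.261 / 0.00166 = 8861.
Re > 4000 → turbulent. Relative roughness ε/D = 1.8e-06/0.261 = 6.9e-06. Swamee-Jain: f = 0.25/(log₁₀[6.9e-06/3.7 + 5.74/8861^0.9])² = 0.25/(log₁₀[1.86e-06 + 0.00161])² = 0.25/(-2.793)² = 0.03204.
Darcy-Weisbach: ΔP = f(L/D)(ρV²/2) = 0.03204·(375/0.261)·(796·0.0708²/2) = 0.03204·1437·1.995 = 91.84 Pa.
Head loss h_f = ΔP/(ρg) = 91.84/(796·9.81) = 0.0118 m.

h_f ≈ 0.0118 m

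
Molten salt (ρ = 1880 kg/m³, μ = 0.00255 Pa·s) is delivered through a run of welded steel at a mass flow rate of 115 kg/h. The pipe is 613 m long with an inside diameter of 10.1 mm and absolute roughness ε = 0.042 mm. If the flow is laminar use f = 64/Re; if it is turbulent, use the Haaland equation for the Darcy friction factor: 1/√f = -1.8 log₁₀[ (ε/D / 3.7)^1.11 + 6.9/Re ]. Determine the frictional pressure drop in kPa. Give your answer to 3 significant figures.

ṁ = 115 kg/h = 115/3600 = 0.03194 kg/s.
A = πD²/4 = π(0.0101)²/4 = 8.012e-05 m²; mean velocity V = ṁ/(ρA) = 0.03194/(1880 · 8.012e-05) = 0.2121 m/s.
Reynolds number Re = ρVD/μ = 1880 · 0.2121 · 0.0101 / 0.00255 = 1579.
Re < 2300 → laminar flow, so f = 64/Re = 64/1579 = 0.04053 (the turbulent correlation is not needed).
Darcy-Weisbach: ΔP = f(L/D)(ρV²/2) = 0.04053·(613/0.0101)·(1880·0.2121²/2) = 0.04053·6.069e+04·42.28 = 1.04e+05 Pa.
ΔP = 1.04e+05 Pa = 104 kPa.

ΔP ≈ 104 kPa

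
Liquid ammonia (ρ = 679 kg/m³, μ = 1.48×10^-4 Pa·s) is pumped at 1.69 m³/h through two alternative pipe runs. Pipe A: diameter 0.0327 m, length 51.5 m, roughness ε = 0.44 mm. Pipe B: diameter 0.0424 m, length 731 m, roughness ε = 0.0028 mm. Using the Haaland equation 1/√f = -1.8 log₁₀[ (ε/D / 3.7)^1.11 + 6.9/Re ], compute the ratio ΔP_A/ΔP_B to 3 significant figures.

ΔP_A/ΔP_B ≈ 0.557

Pipe A: V = Q/A = 0.0004694/0.0008398 = 0.559 m/s; Re = 8.386e+04; ε/D = 0.0135; Haaland → f = 0.04266; ΔP_A = f(L/D)(ρV²/2) = 7127 Pa.
Pipe B: V = Q/A = 0.0004694/0.001412 = 0.3325 m/s; Re = 6.468e+04; ε/D = 6.6e-05; Haaland → f = 0.01978; ΔP_B = f(L/D)(ρV²/2) = 1.28e+04 Pa.
ΔP_A/ΔP_B = 7127/1.28e+04 = 0.557.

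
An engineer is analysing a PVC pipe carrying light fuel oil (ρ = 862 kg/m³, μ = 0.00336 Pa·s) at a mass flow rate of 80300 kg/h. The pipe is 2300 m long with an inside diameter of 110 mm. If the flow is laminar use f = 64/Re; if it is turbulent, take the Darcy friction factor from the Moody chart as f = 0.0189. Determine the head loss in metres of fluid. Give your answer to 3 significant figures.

h_f ≈ 149 m

ṁ = 80300 kg/h = 80300/3600 = 22.31 kg/s.
A = πD²/4 = π(0.11)²/4 = 0.009503 m²; mean velocity V = ṁ/(ρA) = 22.31/(862 · 0.009503) = 2.723 m/s.
Reynolds number Re = ρVD/μ = 862 · 2.723 · 0.11 / 0.00336 = 7.684e+04.
Re > 4000 → turbulent; use the Moody-chart value f = 0.0189.
Darcy-Weisbach: ΔP = f(L/D)(ρV²/2) = 0.0189·(2300/0.11)·(862·2.723²/2) = 0.0189·2.091e+04·3195 = 1.263e+06 Pa.
Head loss h_f = ΔP/(ρg) = 1.263e+06/(862·9.81) = 149 m.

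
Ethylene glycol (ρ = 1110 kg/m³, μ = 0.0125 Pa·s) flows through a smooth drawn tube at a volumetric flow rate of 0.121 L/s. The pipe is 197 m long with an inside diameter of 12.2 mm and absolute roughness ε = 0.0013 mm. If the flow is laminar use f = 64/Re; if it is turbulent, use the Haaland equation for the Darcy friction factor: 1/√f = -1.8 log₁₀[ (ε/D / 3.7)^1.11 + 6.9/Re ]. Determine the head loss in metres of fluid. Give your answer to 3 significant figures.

Q = 0.121 L/s = 0.121/1000 = 0.000121 m³/s.
Cross-sectional area A = πD²/4 = π(0.0122)²/4 = 0.0001169 m²; mean velocity V = Q/A = 0.000121/0.0001169 = 1.035 m/s.
Reynolds number Re = ρVD/μ = 1110 · 1.035 · 0.0122 / 0.0125 = 1121.
Re < 2300 → laminar flow, so f = 64/Re = 64/1121 = 0.05707 (the turbulent correlation is not needed).
Darcy-Weisbach: ΔP = f(L/D)(ρV²/2) = 0.05707·(197/0.0122)·(1110·1.035²/2) = 0.05707·1.615e+04·594.6 = 5.48e+05 Pa.
Head loss h_f = ΔP/(ρg) = 5.48e+05/(1110·9.81) = 50.3 m.

h_f ≈ 50.3 m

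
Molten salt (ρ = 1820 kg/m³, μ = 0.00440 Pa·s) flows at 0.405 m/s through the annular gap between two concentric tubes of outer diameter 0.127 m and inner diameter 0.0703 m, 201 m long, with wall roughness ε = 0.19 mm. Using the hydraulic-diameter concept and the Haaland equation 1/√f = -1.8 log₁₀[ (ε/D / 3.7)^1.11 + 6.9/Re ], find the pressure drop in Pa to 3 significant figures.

ΔP ≈ 18900 Pa

Hydraulic diameter D_h = 4A/P = D_o - D_i = 0.127 - 0.0703 = 0.0567 m.
Re = ρVD_h/μ = 1820·0.405·0.0567/0.0044 = 9499.
ε/D_h = 0.00019/0.0567 = 0.00335; Haaland gives 1/√f = -1.8 log₁₀[0.000419+0.000726] = 5.294, so f = 0.03568.
ΔP = f(L/D_h)(ρV²/2) = 0.03568·201/0.0567·149.3 = 1.888e+04 Pa.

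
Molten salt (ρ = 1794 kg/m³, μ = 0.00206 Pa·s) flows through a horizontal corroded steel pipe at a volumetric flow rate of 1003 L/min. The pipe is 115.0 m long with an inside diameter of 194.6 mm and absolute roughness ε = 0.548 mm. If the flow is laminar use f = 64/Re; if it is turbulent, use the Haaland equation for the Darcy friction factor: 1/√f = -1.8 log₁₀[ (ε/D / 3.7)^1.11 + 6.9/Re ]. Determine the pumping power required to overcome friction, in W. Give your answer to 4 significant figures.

Q = 1003 L/min = 1003/60000 = 0.01672 m³/s.
Cross-sectional area A = πD²/4 = π(0.1946)²/4 = 0.02974 m²; mean velocity V = Q/A = 0.01672/0.02974 = 0.562 m/s.
Reynolds number Re = ρVD/μ = 1794 · 0.562 · 0.1946 / 0.00206 = 9.525e+04.
Re > 4000 → turbulent. Relative roughness ε/D = 0.000548/0.1946 = 0.00282. Haaland: 1/√f = -1.8 log₁₀[(0.00282/3.7)^1.11 + 6.9/9.525e+04] = -1.8 log₁₀[0.000345 + 7.24e-05] = 6.082, so f = 0.02703.
Darcy-Weisbach: ΔP = f(L/D)(ρV²/2) = 0.02703·(115/0.1946)·(1794·0.562²/2) = 0.02703·591·283.4 = 4527 Pa.
Pumping power P = QΔP = 0.01672·4527 = 75.673 W = 75.67 W.

P ≈ 75.67 W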